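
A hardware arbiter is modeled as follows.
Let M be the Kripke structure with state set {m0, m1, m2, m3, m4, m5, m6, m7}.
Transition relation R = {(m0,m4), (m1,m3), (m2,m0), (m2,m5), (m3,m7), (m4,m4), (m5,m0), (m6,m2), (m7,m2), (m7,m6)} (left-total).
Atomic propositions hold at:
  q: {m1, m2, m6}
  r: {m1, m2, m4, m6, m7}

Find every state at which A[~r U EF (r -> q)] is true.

{m0, m1, m2, m3, m5, m6, m7}

Sat(~r) = {m0, m3, m5}
Sat(r -> q) = {m0, m1, m2, m3, m5, m6}
EF (r -> q): least fixpoint, start Z0 = {m0, m1, m2, m3, m5, m6}, add states with some successor in Z. Z1 = {m0, m1, m2, m3, m5, m6, m7}; fixed.
Sat(EF (r -> q)) = {m0, m1, m2, m3, m5, m6, m7}
A[~r U EF (r -> q)]: least fixpoint, start Z0 = Sat(EF (r -> q)) = {m0, m1, m2, m3, m5, m6, m7}, add states in Sat(~r) with every successor in Z. Already a fixed point.
Sat(A[~r U EF (r -> q)]) = {m0, m1, m2, m3, m5, m6, m7}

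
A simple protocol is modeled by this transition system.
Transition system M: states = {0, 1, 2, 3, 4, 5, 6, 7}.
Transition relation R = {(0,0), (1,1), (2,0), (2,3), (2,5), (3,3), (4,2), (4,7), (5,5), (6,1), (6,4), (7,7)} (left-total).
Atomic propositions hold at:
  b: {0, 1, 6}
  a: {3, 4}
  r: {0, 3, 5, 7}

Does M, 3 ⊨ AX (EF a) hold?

Yes

EF a: least fixpoint, start Z0 = {3, 4}, add states with some successor in Z. Z1 = {2, 3, 4, 6}; fixed.
Sat(EF a) = {2, 3, 4, 6}
Sat(AX (EF a)) = {s : every successor in {2, 3, 4, 6}} = {3}
3 ∈ Sat(AX (EF a)) = {3}, so the formula holds at 3.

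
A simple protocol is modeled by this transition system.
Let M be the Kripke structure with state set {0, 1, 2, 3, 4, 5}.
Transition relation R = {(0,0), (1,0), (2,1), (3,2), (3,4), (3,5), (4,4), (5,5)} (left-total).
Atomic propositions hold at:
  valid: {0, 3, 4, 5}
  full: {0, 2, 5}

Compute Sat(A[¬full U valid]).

{0, 1, 3, 4, 5}

Sat(¬full) = {1, 3, 4}
A[¬full U valid]: least fixpoint, start Z0 = Sat(valid) = {0, 3, 4, 5}, add states in Sat(¬full) with every successor in Z. Z1 = {0, 1, 3, 4, 5}; fixed.
Sat(A[¬full U valid]) = {0, 1, 3, 4, 5}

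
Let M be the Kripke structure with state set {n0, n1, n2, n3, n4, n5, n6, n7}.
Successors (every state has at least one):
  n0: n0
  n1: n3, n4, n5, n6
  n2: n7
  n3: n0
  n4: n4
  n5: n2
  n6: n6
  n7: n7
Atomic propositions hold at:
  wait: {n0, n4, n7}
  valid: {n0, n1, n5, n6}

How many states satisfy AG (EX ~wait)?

Sat(~wait) = {n1, n2, n3, n5, n6}
Sat(EX ~wait) = {s : some successor in {n1, n2, n3, n5, n6}} = {n1, n5, n6}
AG (EX ~wait): greatest fixpoint, start Z0 = {n1, n5, n6}, keep only states in Sat with every successor in Z. Z1 = {n6}; fixed.
Sat(AG (EX ~wait)) = {n6}
|Sat(AG (EX ~wait))| = |{n6}| = 1.

1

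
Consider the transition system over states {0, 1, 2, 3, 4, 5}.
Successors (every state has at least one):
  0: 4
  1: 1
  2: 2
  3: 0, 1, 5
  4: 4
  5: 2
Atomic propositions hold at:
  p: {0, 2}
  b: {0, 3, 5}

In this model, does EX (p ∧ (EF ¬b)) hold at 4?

No

Sat(¬b) = {1, 2, 4}
EF ¬b: least fixpoint, start Z0 = {1, 2, 4}, add states with some successor in Z. Z1 = {0, 1, 2, 3, 4, 5}; fixed.
Sat(EF ¬b) = {0, 1, 2, 3, 4, 5}
Sat(p ∧ (EF ¬b)) = {0, 2}
Sat(EX (p ∧ (EF ¬b))) = {s : some successor in {0, 2}} = {2, 3, 5}
4 ∉ Sat(EX (p ∧ (EF ¬b))) = {2, 3, 5}, so the formula does not hold at 4.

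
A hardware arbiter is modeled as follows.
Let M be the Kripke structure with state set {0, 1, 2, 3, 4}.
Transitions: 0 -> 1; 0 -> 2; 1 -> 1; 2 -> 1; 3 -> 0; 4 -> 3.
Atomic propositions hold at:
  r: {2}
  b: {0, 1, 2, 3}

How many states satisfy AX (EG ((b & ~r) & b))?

4

Sat(~r) = {0, 1, 3, 4}
Sat(b & ~r) = {0, 1, 3}
Sat((b & ~r) & b) = {0, 1, 3}
EG ((b & ~r) & b): greatest fixpoint, start Z0 = {0, 1, 3}, keep only states in Sat with some successor in Z. Already a fixed point.
Sat(EG ((b & ~r) & b)) = {0, 1, 3}
Sat(AX (EG ((b & ~r) & b))) = {s : every successor in {0, 1, 3}} = {1, 2, 3, 4}
|Sat(AX (EG ((b & ~r) & b)))| = |{1, 2, 3, 4}| = 4.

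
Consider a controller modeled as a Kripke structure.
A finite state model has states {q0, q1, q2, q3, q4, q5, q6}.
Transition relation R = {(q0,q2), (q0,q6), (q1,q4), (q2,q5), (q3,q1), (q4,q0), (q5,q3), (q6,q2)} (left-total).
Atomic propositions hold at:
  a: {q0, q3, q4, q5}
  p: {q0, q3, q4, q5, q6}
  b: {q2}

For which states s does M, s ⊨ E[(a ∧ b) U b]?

Sat(a ∧ b) = ∅
E[(a ∧ b) U b]: least fixpoint, start Z0 = Sat(b) = {q2}, add states in Sat(a ∧ b) with some successor in Z. Already a fixed point.
Sat(E[(a ∧ b) U b]) = {q2}

{q2}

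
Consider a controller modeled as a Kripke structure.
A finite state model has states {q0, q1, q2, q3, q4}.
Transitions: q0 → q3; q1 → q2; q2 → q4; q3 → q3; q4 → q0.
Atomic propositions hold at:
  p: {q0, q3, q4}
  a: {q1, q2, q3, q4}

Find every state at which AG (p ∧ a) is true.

{q3}

Sat(p ∧ a) = {q3, q4}
AG (p ∧ a): greatest fixpoint, start Z0 = {q3, q4}, keep only states in Sat with every successor in Z. Z1 = {q3}; fixed.
Sat(AG (p ∧ a)) = {q3}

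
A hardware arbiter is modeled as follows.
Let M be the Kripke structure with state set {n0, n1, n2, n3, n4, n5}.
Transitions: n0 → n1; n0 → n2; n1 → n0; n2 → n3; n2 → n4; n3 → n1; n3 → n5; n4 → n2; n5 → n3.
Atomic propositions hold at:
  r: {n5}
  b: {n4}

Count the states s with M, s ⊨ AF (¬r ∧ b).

Sat(¬r) = {n0, n1, n2, n3, n4}
Sat(¬r ∧ b) = {n4}
AF (¬r ∧ b): least fixpoint, start Z0 = {n4}, add states with every successor in Z. Already a fixed point.
Sat(AF (¬r ∧ b)) = {n4}
|Sat(AF (¬r ∧ b))| = |{n4}| = 1.

1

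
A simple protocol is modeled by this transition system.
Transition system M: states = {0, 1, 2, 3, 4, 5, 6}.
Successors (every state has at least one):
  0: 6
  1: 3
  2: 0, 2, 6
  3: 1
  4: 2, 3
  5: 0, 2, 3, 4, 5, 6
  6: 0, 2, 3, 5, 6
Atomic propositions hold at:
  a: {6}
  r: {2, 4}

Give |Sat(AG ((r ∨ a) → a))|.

Sat(r ∨ a) = {2, 4, 6}
Sat((r ∨ a) → a) = {0, 1, 3, 5, 6}
AG ((r ∨ a) → a): greatest fixpoint, start Z0 = {0, 1, 3, 5, 6}, keep only states in Sat with every successor in Z. Z1 = {0, 1, 3}; Z2 = {1, 3}; fixed.
Sat(AG ((r ∨ a) → a)) = {1, 3}
|Sat(AG ((r ∨ a) → a))| = |{1, 3}| = 2.

2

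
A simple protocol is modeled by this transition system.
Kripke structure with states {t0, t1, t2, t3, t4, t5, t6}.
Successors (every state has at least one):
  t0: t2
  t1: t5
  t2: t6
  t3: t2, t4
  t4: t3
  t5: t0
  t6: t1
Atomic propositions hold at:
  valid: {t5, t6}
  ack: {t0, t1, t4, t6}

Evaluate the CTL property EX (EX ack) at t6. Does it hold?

Sat(EX ack) = {s : some successor in {t0, t1, t4, t6}} = {t2, t3, t5, t6}
Sat(EX (EX ack)) = {s : some successor in {t2, t3, t5, t6}} = {t0, t1, t2, t3, t4}
t6 ∉ Sat(EX (EX ack)) = {t0, t1, t2, t3, t4}, so the formula does not hold at t6.

No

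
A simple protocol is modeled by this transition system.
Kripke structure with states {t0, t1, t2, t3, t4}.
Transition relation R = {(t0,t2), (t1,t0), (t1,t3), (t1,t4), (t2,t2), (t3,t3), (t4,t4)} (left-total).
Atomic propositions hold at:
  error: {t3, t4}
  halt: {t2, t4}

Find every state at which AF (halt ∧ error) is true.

Sat(halt ∧ error) = {t4}
AF (halt ∧ error): least fixpoint, start Z0 = {t4}, add states with every successor in Z. Already a fixed point.
Sat(AF (halt ∧ error)) = {t4}

{t4}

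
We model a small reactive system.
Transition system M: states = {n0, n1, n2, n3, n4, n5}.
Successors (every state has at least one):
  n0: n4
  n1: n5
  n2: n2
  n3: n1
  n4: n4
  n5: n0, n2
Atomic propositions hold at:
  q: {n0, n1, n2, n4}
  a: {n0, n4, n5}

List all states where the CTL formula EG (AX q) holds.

Sat(AX q) = {s : every successor in {n0, n1, n2, n4}} = {n0, n2, n3, n4, n5}
EG (AX q): greatest fixpoint, start Z0 = {n0, n2, n3, n4, n5}, keep only states in Sat with some successor in Z. Z1 = {n0, n2, n4, n5}; fixed.
Sat(EG (AX q)) = {n0, n2, n4, n5}

{n0, n2, n4, n5}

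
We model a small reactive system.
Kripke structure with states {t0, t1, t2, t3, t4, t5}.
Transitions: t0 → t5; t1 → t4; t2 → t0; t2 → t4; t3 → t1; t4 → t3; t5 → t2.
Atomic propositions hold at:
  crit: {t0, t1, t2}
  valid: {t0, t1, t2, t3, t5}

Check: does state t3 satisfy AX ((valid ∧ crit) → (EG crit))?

No

Sat(valid ∧ crit) = {t0, t1, t2}
EG crit: greatest fixpoint, start Z0 = {t0, t1, t2}, keep only states in Sat with some successor in Z. Z1 = {t2}; Z2 = ∅; fixed.
Sat(EG crit) = ∅
Sat((valid ∧ crit) → (EG crit)) = {t3, t4, t5}
Sat(AX ((valid ∧ crit) → (EG crit))) = {s : every successor in {t3, t4, t5}} = {t0, t1, t4}
t3 ∉ Sat(AX ((valid ∧ crit) → (EG crit))) = {t0, t1, t4}, so the formula does not hold at t3.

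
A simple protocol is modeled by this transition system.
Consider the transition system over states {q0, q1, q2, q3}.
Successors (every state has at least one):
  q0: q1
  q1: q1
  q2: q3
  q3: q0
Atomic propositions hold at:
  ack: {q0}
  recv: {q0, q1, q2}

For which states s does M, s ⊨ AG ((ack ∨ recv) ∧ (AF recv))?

{q0, q1}

Sat(ack ∨ recv) = {q0, q1, q2}
AF recv: least fixpoint, start Z0 = {q0, q1, q2}, add states with every successor in Z. Z1 = {q0, q1, q2, q3}; fixed.
Sat(AF recv) = {q0, q1, q2, q3}
Sat((ack ∨ recv) ∧ (AF recv)) = {q0, q1, q2}
AG ((ack ∨ recv) ∧ (AF recv)): greatest fixpoint, start Z0 = {q0, q1, q2}, keep only states in Sat with every successor in Z. Z1 = {q0, q1}; fixed.
Sat(AG ((ack ∨ recv) ∧ (AF recv))) = {q0, q1}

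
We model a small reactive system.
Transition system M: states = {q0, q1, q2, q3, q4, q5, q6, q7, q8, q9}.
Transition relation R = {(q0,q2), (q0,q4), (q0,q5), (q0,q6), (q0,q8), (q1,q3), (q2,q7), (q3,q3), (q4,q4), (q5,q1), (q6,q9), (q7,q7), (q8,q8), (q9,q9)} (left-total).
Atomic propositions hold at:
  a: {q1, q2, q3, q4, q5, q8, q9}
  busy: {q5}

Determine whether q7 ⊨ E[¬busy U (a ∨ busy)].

Sat(¬busy) = {q0, q1, q2, q3, q4, q6, q7, q8, q9}
Sat(a ∨ busy) = {q1, q2, q3, q4, q5, q8, q9}
E[¬busy U (a ∨ busy)]: least fixpoint, start Z0 = Sat((a ∨ busy)) = {q1, q2, q3, q4, q5, q8, q9}, add states in Sat(¬busy) with some successor in Z. Z1 = {q0, q1, q2, q3, q4, q5, q6, q8, q9}; fixed.
Sat(E[¬busy U (a ∨ busy)]) = {q0, q1, q2, q3, q4, q5, q6, q8, q9}
q7 ∉ Sat(E[¬busy U (a ∨ busy)]) = {q0, q1, q2, q3, q4, q5, q6, q8, q9}, so the formula does not hold at q7.

No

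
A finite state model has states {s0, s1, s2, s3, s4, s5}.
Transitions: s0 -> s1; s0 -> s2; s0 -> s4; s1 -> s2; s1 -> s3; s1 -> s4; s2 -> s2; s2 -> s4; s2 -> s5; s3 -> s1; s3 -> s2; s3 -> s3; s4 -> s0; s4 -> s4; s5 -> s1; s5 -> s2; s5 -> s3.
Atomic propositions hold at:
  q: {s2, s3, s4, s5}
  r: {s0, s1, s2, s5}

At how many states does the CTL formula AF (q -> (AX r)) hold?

2

Sat(AX r) = {s : every successor in {s0, s1, s2, s5}} = ∅
Sat(q -> (AX r)) = {s0, s1}
AF (q -> (AX r)): least fixpoint, start Z0 = {s0, s1}, add states with every successor in Z. Already a fixed point.
Sat(AF (q -> (AX r))) = {s0, s1}
|Sat(AF (q -> (AX r)))| = |{s0, s1}| = 2.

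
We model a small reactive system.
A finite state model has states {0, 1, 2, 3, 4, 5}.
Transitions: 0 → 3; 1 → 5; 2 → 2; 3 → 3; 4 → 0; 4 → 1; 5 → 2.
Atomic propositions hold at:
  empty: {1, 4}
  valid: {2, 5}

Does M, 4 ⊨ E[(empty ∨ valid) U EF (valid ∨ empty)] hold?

Yes

Sat(empty ∨ valid) = {1, 2, 4, 5}
Sat(valid ∨ empty) = {1, 2, 4, 5}
EF (valid ∨ empty): least fixpoint, start Z0 = {1, 2, 4, 5}, add states with some successor in Z. Already a fixed point.
Sat(EF (valid ∨ empty)) = {1, 2, 4, 5}
E[(empty ∨ valid) U EF (valid ∨ empty)]: least fixpoint, start Z0 = Sat(EF (valid ∨ empty)) = {1, 2, 4, 5}, add states in Sat(empty ∨ valid) with some successor in Z. Already a fixed point.
Sat(E[(empty ∨ valid) U EF (valid ∨ empty)]) = {1, 2, 4, 5}
4 ∈ Sat(E[(empty ∨ valid) U EF (valid ∨ empty)]) = {1, 2, 4, 5}, so the formula holds at 4.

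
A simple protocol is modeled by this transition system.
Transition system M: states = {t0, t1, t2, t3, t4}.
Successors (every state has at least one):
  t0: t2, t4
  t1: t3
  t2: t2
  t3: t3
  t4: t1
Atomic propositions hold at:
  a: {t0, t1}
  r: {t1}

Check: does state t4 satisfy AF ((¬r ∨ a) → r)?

Sat(¬r) = {t0, t2, t3, t4}
Sat(¬r ∨ a) = {t0, t1, t2, t3, t4}
Sat((¬r ∨ a) → r) = {t1}
AF ((¬r ∨ a) → r): least fixpoint, start Z0 = {t1}, add states with every successor in Z. Z1 = {t1, t4}; fixed.
Sat(AF ((¬r ∨ a) → r)) = {t1, t4}
t4 ∈ Sat(AF ((¬r ∨ a) → r)) = {t1, t4}, so the formula holds at t4.

Yes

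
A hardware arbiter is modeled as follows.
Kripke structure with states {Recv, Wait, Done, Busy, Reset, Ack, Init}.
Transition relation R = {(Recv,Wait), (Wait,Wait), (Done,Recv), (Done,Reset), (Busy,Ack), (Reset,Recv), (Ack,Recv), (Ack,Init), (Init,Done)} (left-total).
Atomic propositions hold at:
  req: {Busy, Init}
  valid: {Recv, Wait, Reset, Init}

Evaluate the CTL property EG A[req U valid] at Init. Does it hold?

A[req U valid]: least fixpoint, start Z0 = Sat(valid) = {Recv, Wait, Reset, Init}, add states in Sat(req) with every successor in Z. Already a fixed point.
Sat(A[req U valid]) = {Recv, Wait, Reset, Init}
EG A[req U valid]: greatest fixpoint, start Z0 = {Recv, Wait, Reset, Init}, keep only states in Sat with some successor in Z. Z1 = {Recv, Wait, Reset}; fixed.
Sat(EG A[req U valid]) = {Recv, Wait, Reset}
Init ∉ Sat(EG A[req U valid]) = {Recv, Wait, Reset}, so the formula does not hold at Init.

No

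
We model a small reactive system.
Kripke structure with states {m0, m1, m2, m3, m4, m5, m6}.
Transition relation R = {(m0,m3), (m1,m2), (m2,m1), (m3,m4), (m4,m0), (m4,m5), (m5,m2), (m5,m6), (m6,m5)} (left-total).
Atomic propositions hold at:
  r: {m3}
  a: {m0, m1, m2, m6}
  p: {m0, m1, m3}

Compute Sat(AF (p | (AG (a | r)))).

{m0, m1, m2, m3}

Sat(a | r) = {m0, m1, m2, m3, m6}
AG (a | r): greatest fixpoint, start Z0 = {m0, m1, m2, m3, m6}, keep only states in Sat with every successor in Z. Z1 = {m0, m1, m2}; Z2 = {m1, m2}; fixed.
Sat(AG (a | r)) = {m1, m2}
Sat(p | (AG (a | r))) = {m0, m1, m2, m3}
AF (p | (AG (a | r))): least fixpoint, start Z0 = {m0, m1, m2, m3}, add states with every successor in Z. Already a fixed point.
Sat(AF (p | (AG (a | r)))) = {m0, m1, m2, m3}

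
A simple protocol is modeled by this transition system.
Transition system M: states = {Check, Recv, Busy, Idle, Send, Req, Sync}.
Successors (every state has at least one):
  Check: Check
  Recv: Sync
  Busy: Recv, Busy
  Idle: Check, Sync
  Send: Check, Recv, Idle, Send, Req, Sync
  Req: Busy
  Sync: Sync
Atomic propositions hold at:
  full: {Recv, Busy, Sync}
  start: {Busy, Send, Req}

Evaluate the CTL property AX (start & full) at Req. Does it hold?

Sat(start & full) = {Busy}
Sat(AX (start & full)) = {s : every successor in {Busy}} = {Req}
Req ∈ Sat(AX (start & full)) = {Req}, so the formula holds at Req.

Yes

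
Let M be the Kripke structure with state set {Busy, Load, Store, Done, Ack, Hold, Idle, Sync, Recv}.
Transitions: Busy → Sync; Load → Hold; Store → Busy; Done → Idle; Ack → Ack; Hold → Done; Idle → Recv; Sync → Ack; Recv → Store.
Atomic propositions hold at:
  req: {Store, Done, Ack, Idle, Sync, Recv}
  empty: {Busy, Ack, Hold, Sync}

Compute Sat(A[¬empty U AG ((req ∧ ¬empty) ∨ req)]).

{Ack, Sync}

Sat(¬empty) = {Load, Store, Done, Idle, Recv}
Sat(req ∧ ¬empty) = {Store, Done, Idle, Recv}
Sat((req ∧ ¬empty) ∨ req) = {Store, Done, Ack, Idle, Sync, Recv}
AG ((req ∧ ¬empty) ∨ req): greatest fixpoint, start Z0 = {Store, Done, Ack, Idle, Sync, Recv}, keep only states in Sat with every successor in Z. Z1 = {Done, Ack, Idle, Sync, Recv}; Z2 = {Done, Ack, Idle, Sync}; Z3 = {Done, Ack, Sync}; Z4 = {Ack, Sync}; fixed.
Sat(AG ((req ∧ ¬empty) ∨ req)) = {Ack, Sync}
A[¬empty U AG ((req ∧ ¬empty) ∨ req)]: least fixpoint, start Z0 = Sat(AG ((req ∧ ¬empty) ∨ req)) = {Ack, Sync}, add states in Sat(¬empty) with every successor in Z. Already a fixed point.
Sat(A[¬empty U AG ((req ∧ ¬empty) ∨ req)]) = {Ack, Sync}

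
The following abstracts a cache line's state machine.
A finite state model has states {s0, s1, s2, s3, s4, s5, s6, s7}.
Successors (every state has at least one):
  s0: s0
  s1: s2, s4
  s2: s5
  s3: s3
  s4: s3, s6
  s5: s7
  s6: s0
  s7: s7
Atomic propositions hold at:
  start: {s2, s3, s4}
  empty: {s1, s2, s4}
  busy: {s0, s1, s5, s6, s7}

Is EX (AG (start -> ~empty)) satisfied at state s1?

Sat(~empty) = {s0, s3, s5, s6, s7}
Sat(start -> ~empty) = {s0, s1, s3, s5, s6, s7}
AG (start -> ~empty): greatest fixpoint, start Z0 = {s0, s1, s3, s5, s6, s7}, keep only states in Sat with every successor in Z. Z1 = {s0, s3, s5, s6, s7}; fixed.
Sat(AG (start -> ~empty)) = {s0, s3, s5, s6, s7}
Sat(EX (AG (start -> ~empty))) = {s : some successor in {s0, s3, s5, s6, s7}} = {s0, s2, s3, s4, s5, s6, s7}
s1 ∉ Sat(EX (AG (start -> ~empty))) = {s0, s2, s3, s4, s5, s6, s7}, so the formula does not hold at s1.

No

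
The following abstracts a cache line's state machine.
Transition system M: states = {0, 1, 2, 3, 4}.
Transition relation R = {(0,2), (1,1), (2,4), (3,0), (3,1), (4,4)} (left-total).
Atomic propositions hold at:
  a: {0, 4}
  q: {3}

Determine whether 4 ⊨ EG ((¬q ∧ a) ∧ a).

Sat(¬q) = {0, 1, 2, 4}
Sat(¬q ∧ a) = {0, 4}
Sat((¬q ∧ a) ∧ a) = {0, 4}
EG ((¬q ∧ a) ∧ a): greatest fixpoint, start Z0 = {0, 4}, keep only states in Sat with some successor in Z. Z1 = {4}; fixed.
Sat(EG ((¬q ∧ a) ∧ a)) = {4}
4 ∈ Sat(EG ((¬q ∧ a) ∧ a)) = {4}, so the formula holds at 4.

Yes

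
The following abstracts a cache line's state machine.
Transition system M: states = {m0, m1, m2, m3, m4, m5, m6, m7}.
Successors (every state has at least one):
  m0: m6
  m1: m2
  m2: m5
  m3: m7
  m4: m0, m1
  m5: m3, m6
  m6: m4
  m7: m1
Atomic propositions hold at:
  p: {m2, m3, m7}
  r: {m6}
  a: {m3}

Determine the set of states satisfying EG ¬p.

{m0, m4, m5, m6}

Sat(¬p) = {m0, m1, m4, m5, m6}
EG ¬p: greatest fixpoint, start Z0 = {m0, m1, m4, m5, m6}, keep only states in Sat with some successor in Z. Z1 = {m0, m4, m5, m6}; fixed.
Sat(EG ¬p) = {m0, m4, m5, m6}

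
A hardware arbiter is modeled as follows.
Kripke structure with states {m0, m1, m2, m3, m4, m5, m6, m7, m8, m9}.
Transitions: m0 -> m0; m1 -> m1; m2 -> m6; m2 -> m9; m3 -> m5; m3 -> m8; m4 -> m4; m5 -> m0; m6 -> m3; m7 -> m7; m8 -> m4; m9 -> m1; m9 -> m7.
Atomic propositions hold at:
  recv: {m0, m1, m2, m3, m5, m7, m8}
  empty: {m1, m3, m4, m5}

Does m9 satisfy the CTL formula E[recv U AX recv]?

Yes

Sat(AX recv) = {s : every successor in {m0, m1, m2, m3, m5, m7, m8}} = {m0, m1, m3, m5, m6, m7, m9}
E[recv U AX recv]: least fixpoint, start Z0 = Sat(AX recv) = {m0, m1, m3, m5, m6, m7, m9}, add states in Sat(recv) with some successor in Z. Z1 = {m0, m1, m2, m3, m5, m6, m7, m9}; fixed.
Sat(E[recv U AX recv]) = {m0, m1, m2, m3, m5, m6, m7, m9}
m9 ∈ Sat(E[recv U AX recv]) = {m0, m1, m2, m3, m5, m6, m7, m9}, so the formula holds at m9.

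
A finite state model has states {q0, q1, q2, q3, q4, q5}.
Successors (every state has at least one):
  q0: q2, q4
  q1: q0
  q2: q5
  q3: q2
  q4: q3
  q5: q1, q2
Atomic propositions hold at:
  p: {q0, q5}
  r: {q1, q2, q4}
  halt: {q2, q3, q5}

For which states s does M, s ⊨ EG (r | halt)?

Sat(r | halt) = {q1, q2, q3, q4, q5}
EG (r | halt): greatest fixpoint, start Z0 = {q1, q2, q3, q4, q5}, keep only states in Sat with some successor in Z. Z1 = {q2, q3, q4, q5}; fixed.
Sat(EG (r | halt)) = {q2, q3, q4, q5}

{q2, q3, q4, q5}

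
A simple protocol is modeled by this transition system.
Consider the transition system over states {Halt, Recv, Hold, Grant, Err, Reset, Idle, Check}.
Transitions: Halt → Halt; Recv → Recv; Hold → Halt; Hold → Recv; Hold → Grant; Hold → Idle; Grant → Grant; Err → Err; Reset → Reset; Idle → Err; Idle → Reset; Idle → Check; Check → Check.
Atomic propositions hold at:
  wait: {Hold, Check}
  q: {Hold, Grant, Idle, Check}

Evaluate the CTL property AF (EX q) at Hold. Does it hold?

Yes

Sat(EX q) = {s : some successor in {Hold, Grant, Idle, Check}} = {Hold, Grant, Idle, Check}
AF (EX q): least fixpoint, start Z0 = {Hold, Grant, Idle, Check}, add states with every successor in Z. Already a fixed point.
Sat(AF (EX q)) = {Hold, Grant, Idle, Check}
Hold ∈ Sat(AF (EX q)) = {Hold, Grant, Idle, Check}, so the formula holds at Hold.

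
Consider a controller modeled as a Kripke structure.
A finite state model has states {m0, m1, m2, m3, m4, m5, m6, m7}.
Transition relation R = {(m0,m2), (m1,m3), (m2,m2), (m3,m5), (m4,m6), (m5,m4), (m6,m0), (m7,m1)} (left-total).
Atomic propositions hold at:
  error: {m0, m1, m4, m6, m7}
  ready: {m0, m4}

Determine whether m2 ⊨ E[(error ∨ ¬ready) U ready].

No

Sat(¬ready) = {m1, m2, m3, m5, m6, m7}
Sat(error ∨ ¬ready) = {m0, m1, m2, m3, m4, m5, m6, m7}
E[(error ∨ ¬ready) U ready]: least fixpoint, start Z0 = Sat(ready) = {m0, m4}, add states in Sat(error ∨ ¬ready) with some successor in Z. Z1 = {m0, m4, m5, m6}; Z2 = {m0, m3, m4, m5, m6}; Z3 = {m0, m1, m3, m4, m5, m6}; Z4 = {m0, m1, m3, m4, m5, m6, m7}; fixed.
Sat(E[(error ∨ ¬ready) U ready]) = {m0, m1, m3, m4, m5, m6, m7}
m2 ∉ Sat(E[(error ∨ ¬ready) U ready]) = {m0, m1, m3, m4, m5, m6, m7}, so the formula does not hold at m2.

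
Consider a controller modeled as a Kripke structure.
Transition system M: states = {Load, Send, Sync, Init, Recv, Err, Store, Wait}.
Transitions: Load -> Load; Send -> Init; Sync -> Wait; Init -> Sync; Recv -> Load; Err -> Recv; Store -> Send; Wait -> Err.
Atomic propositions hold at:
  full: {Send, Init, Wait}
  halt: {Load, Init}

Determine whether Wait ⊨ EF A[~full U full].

Sat(~full) = {Load, Sync, Recv, Err, Store}
A[~full U full]: least fixpoint, start Z0 = Sat(full) = {Send, Init, Wait}, add states in Sat(~full) with every successor in Z. Z1 = {Send, Sync, Init, Store, Wait}; fixed.
Sat(A[~full U full]) = {Send, Sync, Init, Store, Wait}
EF A[~full U full]: least fixpoint, start Z0 = {Send, Sync, Init, Store, Wait}, add states with some successor in Z. Already a fixed point.
Sat(EF A[~full U full]) = {Send, Sync, Init, Store, Wait}
Wait ∈ Sat(EF A[~full U full]) = {Send, Sync, Init, Store, Wait}, so the formula holds at Wait.

Yes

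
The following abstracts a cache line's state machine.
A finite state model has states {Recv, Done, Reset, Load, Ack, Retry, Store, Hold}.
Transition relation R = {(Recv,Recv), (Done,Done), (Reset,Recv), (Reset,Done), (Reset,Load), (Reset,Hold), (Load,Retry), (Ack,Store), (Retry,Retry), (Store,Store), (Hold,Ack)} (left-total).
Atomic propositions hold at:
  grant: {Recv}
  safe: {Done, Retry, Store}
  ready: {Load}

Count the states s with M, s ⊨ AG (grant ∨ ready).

1

Sat(grant ∨ ready) = {Recv, Load}
AG (grant ∨ ready): greatest fixpoint, start Z0 = {Recv, Load}, keep only states in Sat with every successor in Z. Z1 = {Recv}; fixed.
Sat(AG (grant ∨ ready)) = {Recv}
|Sat(AG (grant ∨ ready))| = |{Recv}| = 1.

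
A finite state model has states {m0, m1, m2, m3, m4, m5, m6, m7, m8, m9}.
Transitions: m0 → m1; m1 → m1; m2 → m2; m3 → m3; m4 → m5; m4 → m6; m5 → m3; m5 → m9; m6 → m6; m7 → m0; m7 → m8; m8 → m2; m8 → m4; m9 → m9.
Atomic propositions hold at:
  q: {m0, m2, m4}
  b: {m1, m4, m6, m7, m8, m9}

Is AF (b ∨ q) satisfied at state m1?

Yes

Sat(b ∨ q) = {m0, m1, m2, m4, m6, m7, m8, m9}
AF (b ∨ q): least fixpoint, start Z0 = {m0, m1, m2, m4, m6, m7, m8, m9}, add states with every successor in Z. Already a fixed point.
Sat(AF (b ∨ q)) = {m0, m1, m2, m4, m6, m7, m8, m9}
m1 ∈ Sat(AF (b ∨ q)) = {m0, m1, m2, m4, m6, m7, m8, m9}, so the formula holds at m1.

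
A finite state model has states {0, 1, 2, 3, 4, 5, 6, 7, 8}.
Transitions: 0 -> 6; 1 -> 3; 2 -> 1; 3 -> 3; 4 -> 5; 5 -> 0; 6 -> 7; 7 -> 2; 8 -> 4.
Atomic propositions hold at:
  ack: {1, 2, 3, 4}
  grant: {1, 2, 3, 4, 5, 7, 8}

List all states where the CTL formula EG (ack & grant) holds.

Sat(ack & grant) = {1, 2, 3, 4}
EG (ack & grant): greatest fixpoint, start Z0 = {1, 2, 3, 4}, keep only states in Sat with some successor in Z. Z1 = {1, 2, 3}; fixed.
Sat(EG (ack & grant)) = {1, 2, 3}

{1, 2, 3}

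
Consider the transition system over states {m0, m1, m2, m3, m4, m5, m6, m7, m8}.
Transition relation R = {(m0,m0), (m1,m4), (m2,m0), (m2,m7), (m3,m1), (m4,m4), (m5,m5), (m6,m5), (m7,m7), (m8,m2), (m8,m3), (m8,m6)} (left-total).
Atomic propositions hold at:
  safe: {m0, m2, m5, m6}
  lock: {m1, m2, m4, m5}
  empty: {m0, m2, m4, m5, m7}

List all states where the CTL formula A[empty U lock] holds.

A[empty U lock]: least fixpoint, start Z0 = Sat(lock) = {m1, m2, m4, m5}, add states in Sat(empty) with every successor in Z. Already a fixed point.
Sat(A[empty U lock]) = {m1, m2, m4, m5}

{m1, m2, m4, m5}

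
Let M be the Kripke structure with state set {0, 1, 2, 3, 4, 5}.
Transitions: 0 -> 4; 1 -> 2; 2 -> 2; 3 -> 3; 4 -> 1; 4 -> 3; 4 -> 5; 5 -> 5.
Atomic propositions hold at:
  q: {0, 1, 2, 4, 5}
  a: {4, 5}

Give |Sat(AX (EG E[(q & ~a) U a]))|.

Sat(~a) = {0, 1, 2, 3}
Sat(q & ~a) = {0, 1, 2}
E[(q & ~a) U a]: least fixpoint, start Z0 = Sat(a) = {4, 5}, add states in Sat(q & ~a) with some successor in Z. Z1 = {0, 4, 5}; fixed.
Sat(E[(q & ~a) U a]) = {0, 4, 5}
EG E[(q & ~a) U a]: greatest fixpoint, start Z0 = {0, 4, 5}, keep only states in Sat with some successor in Z. Already a fixed point.
Sat(EG E[(q & ~a) U a]) = {0, 4, 5}
Sat(AX (EG E[(q & ~a) U a])) = {s : every successor in {0, 4, 5}} = {0, 5}
|Sat(AX (EG E[(q & ~a) U a]))| = |{0, 5}| = 2.

2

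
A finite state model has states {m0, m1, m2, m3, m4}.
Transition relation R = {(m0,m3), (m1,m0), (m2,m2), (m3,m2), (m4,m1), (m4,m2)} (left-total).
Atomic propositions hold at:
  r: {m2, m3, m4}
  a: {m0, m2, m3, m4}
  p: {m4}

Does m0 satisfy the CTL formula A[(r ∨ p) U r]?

Sat(r ∨ p) = {m2, m3, m4}
A[(r ∨ p) U r]: least fixpoint, start Z0 = Sat(r) = {m2, m3, m4}, add states in Sat(r ∨ p) with every successor in Z. Already a fixed point.
Sat(A[(r ∨ p) U r]) = {m2, m3, m4}
m0 ∉ Sat(A[(r ∨ p) U r]) = {m2, m3, m4}, so the formula does not hold at m0.

No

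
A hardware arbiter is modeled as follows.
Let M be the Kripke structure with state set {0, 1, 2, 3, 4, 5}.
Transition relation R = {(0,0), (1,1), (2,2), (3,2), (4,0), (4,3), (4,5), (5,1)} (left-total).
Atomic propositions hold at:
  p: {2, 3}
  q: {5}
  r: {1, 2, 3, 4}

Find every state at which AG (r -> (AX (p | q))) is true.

{0, 2, 3}

Sat(p | q) = {2, 3, 5}
Sat(AX (p | q)) = {s : every successor in {2, 3, 5}} = {2, 3}
Sat(r -> (AX (p | q))) = {0, 2, 3, 5}
AG (r -> (AX (p | q))): greatest fixpoint, start Z0 = {0, 2, 3, 5}, keep only states in Sat with every successor in Z. Z1 = {0, 2, 3}; fixed.
Sat(AG (r -> (AX (p | q)))) = {0, 2, 3}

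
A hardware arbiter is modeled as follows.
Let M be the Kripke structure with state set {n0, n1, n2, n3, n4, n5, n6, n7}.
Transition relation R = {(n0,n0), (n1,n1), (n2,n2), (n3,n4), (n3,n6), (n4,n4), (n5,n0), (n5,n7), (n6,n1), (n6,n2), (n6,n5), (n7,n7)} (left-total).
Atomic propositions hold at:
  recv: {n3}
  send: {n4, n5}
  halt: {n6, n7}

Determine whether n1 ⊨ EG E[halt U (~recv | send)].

Yes

Sat(~recv) = {n0, n1, n2, n4, n5, n6, n7}
Sat(~recv | send) = {n0, n1, n2, n4, n5, n6, n7}
E[halt U (~recv | send)]: least fixpoint, start Z0 = Sat((~recv | send)) = {n0, n1, n2, n4, n5, n6, n7}, add states in Sat(halt) with some successor in Z. Already a fixed point.
Sat(E[halt U (~recv | send)]) = {n0, n1, n2, n4, n5, n6, n7}
EG E[halt U (~recv | send)]: greatest fixpoint, start Z0 = {n0, n1, n2, n4, n5, n6, n7}, keep only states in Sat with some successor in Z. Already a fixed point.
Sat(EG E[halt U (~recv | send)]) = {n0, n1, n2, n4, n5, n6, n7}
n1 ∈ Sat(EG E[halt U (~recv | send)]) = {n0, n1, n2, n4, n5, n6, n7}, so the formula holds at n1.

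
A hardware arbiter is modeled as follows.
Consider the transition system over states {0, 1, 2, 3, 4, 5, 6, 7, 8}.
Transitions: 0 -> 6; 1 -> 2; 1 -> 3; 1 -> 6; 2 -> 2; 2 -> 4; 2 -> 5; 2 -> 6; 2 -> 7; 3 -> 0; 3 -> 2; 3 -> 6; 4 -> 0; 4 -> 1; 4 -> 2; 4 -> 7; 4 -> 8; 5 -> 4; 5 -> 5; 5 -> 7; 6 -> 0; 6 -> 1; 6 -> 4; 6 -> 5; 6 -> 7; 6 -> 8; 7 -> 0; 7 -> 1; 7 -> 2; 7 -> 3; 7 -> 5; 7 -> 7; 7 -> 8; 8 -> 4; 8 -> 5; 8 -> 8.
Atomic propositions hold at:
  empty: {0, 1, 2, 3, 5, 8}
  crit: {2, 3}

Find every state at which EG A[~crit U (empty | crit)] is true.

Sat(~crit) = {0, 1, 4, 5, 6, 7, 8}
Sat(empty | crit) = {0, 1, 2, 3, 5, 8}
A[~crit U (empty | crit)]: least fixpoint, start Z0 = Sat((empty | crit)) = {0, 1, 2, 3, 5, 8}, add states in Sat(~crit) with every successor in Z. Already a fixed point.
Sat(A[~crit U (empty | crit)]) = {0, 1, 2, 3, 5, 8}
EG A[~crit U (empty | crit)]: greatest fixpoint, start Z0 = {0, 1, 2, 3, 5, 8}, keep only states in Sat with some successor in Z. Z1 = {1, 2, 3, 5, 8}; fixed.
Sat(EG A[~crit U (empty | crit)]) = {1, 2, 3, 5, 8}

{1, 2, 3, 5, 8}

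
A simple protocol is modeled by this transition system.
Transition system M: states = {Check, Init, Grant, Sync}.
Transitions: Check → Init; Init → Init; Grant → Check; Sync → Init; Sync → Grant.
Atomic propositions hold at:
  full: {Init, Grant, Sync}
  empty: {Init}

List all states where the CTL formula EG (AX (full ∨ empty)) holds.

{Check, Init, Sync}

Sat(full ∨ empty) = {Init, Grant, Sync}
Sat(AX (full ∨ empty)) = {s : every successor in {Init, Grant, Sync}} = {Check, Init, Sync}
EG (AX (full ∨ empty)): greatest fixpoint, start Z0 = {Check, Init, Sync}, keep only states in Sat with some successor in Z. Already a fixed point.
Sat(EG (AX (full ∨ empty))) = {Check, Init, Sync}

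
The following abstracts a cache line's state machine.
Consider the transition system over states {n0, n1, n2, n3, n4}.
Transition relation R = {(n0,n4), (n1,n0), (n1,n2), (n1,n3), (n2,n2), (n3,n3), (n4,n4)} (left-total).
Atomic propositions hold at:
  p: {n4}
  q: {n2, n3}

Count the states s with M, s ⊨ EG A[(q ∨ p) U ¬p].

3

Sat(q ∨ p) = {n2, n3, n4}
Sat(¬p) = {n0, n1, n2, n3}
A[(q ∨ p) U ¬p]: least fixpoint, start Z0 = Sat(¬p) = {n0, n1, n2, n3}, add states in Sat(q ∨ p) with every successor in Z. Already a fixed point.
Sat(A[(q ∨ p) U ¬p]) = {n0, n1, n2, n3}
EG A[(q ∨ p) U ¬p]: greatest fixpoint, start Z0 = {n0, n1, n2, n3}, keep only states in Sat with some successor in Z. Z1 = {n1, n2, n3}; fixed.
Sat(EG A[(q ∨ p) U ¬p]) = {n1, n2, n3}
|Sat(EG A[(q ∨ p) U ¬p])| = |{n1, n2, n3}| = 3.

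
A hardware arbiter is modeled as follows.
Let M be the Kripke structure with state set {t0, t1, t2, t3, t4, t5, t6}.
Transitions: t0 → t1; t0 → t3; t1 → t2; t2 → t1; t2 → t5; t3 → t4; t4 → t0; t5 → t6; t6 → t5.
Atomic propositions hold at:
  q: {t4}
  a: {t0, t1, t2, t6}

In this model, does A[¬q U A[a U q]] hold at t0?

Sat(¬q) = {t0, t1, t2, t3, t5, t6}
A[a U q]: least fixpoint, start Z0 = Sat(q) = {t4}, add states in Sat(a) with every successor in Z. Already a fixed point.
Sat(A[a U q]) = {t4}
A[¬q U A[a U q]]: least fixpoint, start Z0 = Sat(A[a U q]) = {t4}, add states in Sat(¬q) with every successor in Z. Z1 = {t3, t4}; fixed.
Sat(A[¬q U A[a U q]]) = {t3, t4}
t0 ∉ Sat(A[¬q U A[a U q]]) = {t3, t4}, so the formula does not hold at t0.

No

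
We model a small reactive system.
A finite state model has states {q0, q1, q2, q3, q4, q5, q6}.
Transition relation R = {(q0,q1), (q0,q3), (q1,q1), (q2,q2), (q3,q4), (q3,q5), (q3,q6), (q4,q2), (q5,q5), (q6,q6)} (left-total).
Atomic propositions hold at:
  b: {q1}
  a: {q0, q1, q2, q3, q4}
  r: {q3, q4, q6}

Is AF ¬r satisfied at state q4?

Yes

Sat(¬r) = {q0, q1, q2, q5}
AF ¬r: least fixpoint, start Z0 = {q0, q1, q2, q5}, add states with every successor in Z. Z1 = {q0, q1, q2, q4, q5}; fixed.
Sat(AF ¬r) = {q0, q1, q2, q4, q5}
q4 ∈ Sat(AF ¬r) = {q0, q1, q2, q4, q5}, so the formula holds at q4.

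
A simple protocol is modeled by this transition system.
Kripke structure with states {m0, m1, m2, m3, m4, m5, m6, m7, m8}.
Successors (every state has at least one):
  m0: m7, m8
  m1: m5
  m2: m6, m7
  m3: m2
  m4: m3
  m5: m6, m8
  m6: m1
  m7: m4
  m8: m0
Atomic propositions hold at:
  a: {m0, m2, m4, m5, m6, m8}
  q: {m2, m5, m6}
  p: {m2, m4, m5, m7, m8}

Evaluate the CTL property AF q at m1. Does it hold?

AF q: least fixpoint, start Z0 = {m2, m5, m6}, add states with every successor in Z. Z1 = {m1, m2, m3, m5, m6}; Z2 = {m1, m2, m3, m4, m5, m6}; Z3 = {m1, m2, m3, m4, m5, m6, m7}; fixed.
Sat(AF q) = {m1, m2, m3, m4, m5, m6, m7}
m1 ∈ Sat(AF q) = {m1, m2, m3, m4, m5, m6, m7}, so the formula holds at m1.

Yes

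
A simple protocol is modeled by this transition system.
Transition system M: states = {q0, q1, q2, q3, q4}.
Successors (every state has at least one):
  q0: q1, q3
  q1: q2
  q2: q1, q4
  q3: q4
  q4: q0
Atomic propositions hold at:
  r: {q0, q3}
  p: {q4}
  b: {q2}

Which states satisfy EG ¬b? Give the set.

Sat(¬b) = {q0, q1, q3, q4}
EG ¬b: greatest fixpoint, start Z0 = {q0, q1, q3, q4}, keep only states in Sat with some successor in Z. Z1 = {q0, q3, q4}; fixed.
Sat(EG ¬b) = {q0, q3, q4}

{q0, q3, q4}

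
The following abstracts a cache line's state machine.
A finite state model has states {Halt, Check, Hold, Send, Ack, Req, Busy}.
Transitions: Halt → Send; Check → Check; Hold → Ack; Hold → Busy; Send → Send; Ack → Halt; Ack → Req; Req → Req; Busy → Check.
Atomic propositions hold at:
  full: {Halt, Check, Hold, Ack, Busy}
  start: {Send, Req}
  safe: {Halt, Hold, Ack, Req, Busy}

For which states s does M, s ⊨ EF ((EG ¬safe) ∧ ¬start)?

Sat(¬safe) = {Check, Send}
EG ¬safe: greatest fixpoint, start Z0 = {Check, Send}, keep only states in Sat with some successor in Z. Already a fixed point.
Sat(EG ¬safe) = {Check, Send}
Sat(¬start) = {Halt, Check, Hold, Ack, Busy}
Sat((EG ¬safe) ∧ ¬start) = {Check}
EF ((EG ¬safe) ∧ ¬start): least fixpoint, start Z0 = {Check}, add states with some successor in Z. Z1 = {Check, Busy}; Z2 = {Check, Hold, Busy}; fixed.
Sat(EF ((EG ¬safe) ∧ ¬start)) = {Check, Hold, Busy}

{Check, Hold, Busy}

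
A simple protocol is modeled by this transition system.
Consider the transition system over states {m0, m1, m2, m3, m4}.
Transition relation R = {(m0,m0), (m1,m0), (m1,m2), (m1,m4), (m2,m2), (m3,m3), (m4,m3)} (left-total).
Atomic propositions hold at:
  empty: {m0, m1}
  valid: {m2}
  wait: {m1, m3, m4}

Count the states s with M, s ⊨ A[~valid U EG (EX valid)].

2

Sat(~valid) = {m0, m1, m3, m4}
Sat(EX valid) = {s : some successor in {m2}} = {m1, m2}
EG (EX valid): greatest fixpoint, start Z0 = {m1, m2}, keep only states in Sat with some successor in Z. Already a fixed point.
Sat(EG (EX valid)) = {m1, m2}
A[~valid U EG (EX valid)]: least fixpoint, start Z0 = Sat(EG (EX valid)) = {m1, m2}, add states in Sat(~valid) with every successor in Z. Already a fixed point.
Sat(A[~valid U EG (EX valid)]) = {m1, m2}
|Sat(A[~valid U EG (EX valid)])| = |{m1, m2}| = 2.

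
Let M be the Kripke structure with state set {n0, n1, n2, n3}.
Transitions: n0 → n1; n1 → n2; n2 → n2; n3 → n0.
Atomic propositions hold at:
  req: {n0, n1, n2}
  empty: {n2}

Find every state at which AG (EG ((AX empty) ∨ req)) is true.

Sat(AX empty) = {s : every successor in {n2}} = {n1, n2}
Sat((AX empty) ∨ req) = {n0, n1, n2}
EG ((AX empty) ∨ req): greatest fixpoint, start Z0 = {n0, n1, n2}, keep only states in Sat with some successor in Z. Already a fixed point.
Sat(EG ((AX empty) ∨ req)) = {n0, n1, n2}
AG (EG ((AX empty) ∨ req)): greatest fixpoint, start Z0 = {n0, n1, n2}, keep only states in Sat with every successor in Z. Already a fixed point.
Sat(AG (EG ((AX empty) ∨ req))) = {n0, n1, n2}

{n0, n1, n2}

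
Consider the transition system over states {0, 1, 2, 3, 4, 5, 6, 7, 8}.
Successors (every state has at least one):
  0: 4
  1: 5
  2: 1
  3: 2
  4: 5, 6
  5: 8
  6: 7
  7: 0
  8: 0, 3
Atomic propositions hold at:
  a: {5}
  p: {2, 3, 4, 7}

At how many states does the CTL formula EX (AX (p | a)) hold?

Sat(p | a) = {2, 3, 4, 5, 7}
Sat(AX (p | a)) = {s : every successor in {2, 3, 4, 5, 7}} = {0, 1, 3, 6}
Sat(EX (AX (p | a))) = {s : some successor in {0, 1, 3, 6}} = {2, 4, 7, 8}
|Sat(EX (AX (p | a)))| = |{2, 4, 7, 8}| = 4.

4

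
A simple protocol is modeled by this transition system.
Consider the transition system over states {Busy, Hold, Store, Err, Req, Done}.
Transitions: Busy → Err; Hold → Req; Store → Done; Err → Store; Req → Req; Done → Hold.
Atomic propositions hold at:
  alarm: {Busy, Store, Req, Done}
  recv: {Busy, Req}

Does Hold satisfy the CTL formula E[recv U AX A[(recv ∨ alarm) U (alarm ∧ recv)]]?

Yes

Sat(recv ∨ alarm) = {Busy, Store, Req, Done}
Sat(alarm ∧ recv) = {Busy, Req}
A[(recv ∨ alarm) U (alarm ∧ recv)]: least fixpoint, start Z0 = Sat((alarm ∧ recv)) = {Busy, Req}, add states in Sat(recv ∨ alarm) with every successor in Z. Already a fixed point.
Sat(A[(recv ∨ alarm) U (alarm ∧ recv)]) = {Busy, Req}
Sat(AX A[(recv ∨ alarm) U (alarm ∧ recv)]) = {s : every successor in {Busy, Req}} = {Hold, Req}
E[recv U AX A[(recv ∨ alarm) U (alarm ∧ recv)]]: least fixpoint, start Z0 = Sat(AX A[(recv ∨ alarm) U (alarm ∧ recv)]) = {Hold, Req}, add states in Sat(recv) with some successor in Z. Already a fixed point.
Sat(E[recv U AX A[(recv ∨ alarm) U (alarm ∧ recv)]]) = {Hold, Req}
Hold ∈ Sat(E[recv U AX A[(recv ∨ alarm) U (alarm ∧ recv)]]) = {Hold, Req}, so the formula holds at Hold.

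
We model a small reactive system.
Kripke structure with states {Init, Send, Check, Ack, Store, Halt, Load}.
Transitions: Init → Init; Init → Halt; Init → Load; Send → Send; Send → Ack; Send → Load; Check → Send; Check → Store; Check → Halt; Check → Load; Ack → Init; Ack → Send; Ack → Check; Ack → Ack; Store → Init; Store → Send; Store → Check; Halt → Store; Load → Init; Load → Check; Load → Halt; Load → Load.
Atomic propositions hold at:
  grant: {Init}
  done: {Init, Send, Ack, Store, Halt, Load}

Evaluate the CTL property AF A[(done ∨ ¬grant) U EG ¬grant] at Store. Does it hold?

Sat(¬grant) = {Send, Check, Ack, Store, Halt, Load}
Sat(done ∨ ¬grant) = {Init, Send, Check, Ack, Store, Halt, Load}
EG ¬grant: greatest fixpoint, start Z0 = {Send, Check, Ack, Store, Halt, Load}, keep only states in Sat with some successor in Z. Already a fixed point.
Sat(EG ¬grant) = {Send, Check, Ack, Store, Halt, Load}
A[(done ∨ ¬grant) U EG ¬grant]: least fixpoint, start Z0 = Sat(EG ¬grant) = {Send, Check, Ack, Store, Halt, Load}, add states in Sat(done ∨ ¬grant) with every successor in Z. Already a fixed point.
Sat(A[(done ∨ ¬grant) U EG ¬grant]) = {Send, Check, Ack, Store, Halt, Load}
AF A[(done ∨ ¬grant) U EG ¬grant]: least fixpoint, start Z0 = {Send, Check, Ack, Store, Halt, Load}, add states with every successor in Z. Already a fixed point.
Sat(AF A[(done ∨ ¬grant) U EG ¬grant]) = {Send, Check, Ack, Store, Halt, Load}
Store ∈ Sat(AF A[(done ∨ ¬grant) U EG ¬grant]) = {Send, Check, Ack, Store, Halt, Load}, so the formula holds at Store.

Yes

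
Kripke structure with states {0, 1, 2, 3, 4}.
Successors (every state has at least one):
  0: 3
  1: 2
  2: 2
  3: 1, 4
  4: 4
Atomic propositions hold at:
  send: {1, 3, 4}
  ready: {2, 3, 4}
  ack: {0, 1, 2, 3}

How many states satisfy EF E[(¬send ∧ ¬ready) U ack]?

4

Sat(¬send) = {0, 2}
Sat(¬ready) = {0, 1}
Sat(¬send ∧ ¬ready) = {0}
E[(¬send ∧ ¬ready) U ack]: least fixpoint, start Z0 = Sat(ack) = {0, 1, 2, 3}, add states in Sat(¬send ∧ ¬ready) with some successor in Z. Already a fixed point.
Sat(E[(¬send ∧ ¬ready) U ack]) = {0, 1, 2, 3}
EF E[(¬send ∧ ¬ready) U ack]: least fixpoint, start Z0 = {0, 1, 2, 3}, add states with some successor in Z. Already a fixed point.
Sat(EF E[(¬send ∧ ¬ready) U ack]) = {0, 1, 2, 3}
|Sat(EF E[(¬send ∧ ¬ready) U ack])| = |{0, 1, 2, 3}| = 4.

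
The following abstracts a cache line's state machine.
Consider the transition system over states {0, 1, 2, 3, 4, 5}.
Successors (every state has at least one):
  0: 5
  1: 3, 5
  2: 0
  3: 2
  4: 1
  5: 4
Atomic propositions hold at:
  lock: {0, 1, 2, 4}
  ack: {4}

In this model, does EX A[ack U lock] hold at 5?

A[ack U lock]: least fixpoint, start Z0 = Sat(lock) = {0, 1, 2, 4}, add states in Sat(ack) with every successor in Z. Already a fixed point.
Sat(A[ack U lock]) = {0, 1, 2, 4}
Sat(EX A[ack U lock]) = {s : some successor in {0, 1, 2, 4}} = {2, 3, 4, 5}
5 ∈ Sat(EX A[ack U lock]) = {2, 3, 4, 5}, so the formula holds at 5.

Yes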